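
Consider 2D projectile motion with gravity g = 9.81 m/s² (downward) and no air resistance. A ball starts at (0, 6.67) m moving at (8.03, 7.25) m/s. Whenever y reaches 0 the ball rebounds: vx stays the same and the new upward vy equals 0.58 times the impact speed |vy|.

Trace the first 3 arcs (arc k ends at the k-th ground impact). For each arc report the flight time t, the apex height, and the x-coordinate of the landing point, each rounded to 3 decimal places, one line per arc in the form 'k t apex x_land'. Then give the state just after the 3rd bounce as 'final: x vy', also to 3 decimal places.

1 2.120 9.349 17.021
2 1.601 3.145 29.881
3 0.929 1.058 37.339
final: 37.339 2.643

Arc 1: start y=6.670, vy=7.250 → t=2.120, apex=9.349, x_land=17.021, impact vy=-13.544
  bounce: vy ← 0.58·13.544 = 7.855
Arc 2: start y=0.000, vy=7.855 → t=1.601, apex=3.145, x_land=29.881, impact vy=-7.855
  bounce: vy ← 0.58·7.855 = 4.556
Arc 3: start y=0.000, vy=4.556 → t=0.929, apex=1.058, x_land=37.339, impact vy=-4.556
  bounce: vy ← 0.58·4.556 = 2.643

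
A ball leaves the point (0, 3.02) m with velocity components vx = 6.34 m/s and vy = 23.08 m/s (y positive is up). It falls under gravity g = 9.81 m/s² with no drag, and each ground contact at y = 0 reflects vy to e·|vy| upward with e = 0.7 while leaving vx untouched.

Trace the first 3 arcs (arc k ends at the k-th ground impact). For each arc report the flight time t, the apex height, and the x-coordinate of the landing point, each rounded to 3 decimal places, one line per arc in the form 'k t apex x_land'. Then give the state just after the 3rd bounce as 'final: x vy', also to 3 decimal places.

Arc 1: start y=3.020, vy=23.080 → t=4.833, apex=30.170, x_land=30.640, impact vy=-24.330
  bounce: vy ← 0.7·24.330 = 17.031
Arc 2: start y=0.000, vy=17.031 → t=3.472, apex=14.783, x_land=52.653, impact vy=-17.031
  bounce: vy ← 0.7·17.031 = 11.922
Arc 3: start y=0.000, vy=11.922 → t=2.430, apex=7.244, x_land=68.063, impact vy=-11.922
  bounce: vy ← 0.7·11.922 = 8.345

1 4.833 30.170 30.640
2 3.472 14.783 52.653
3 2.430 7.244 68.063
final: 68.063 8.345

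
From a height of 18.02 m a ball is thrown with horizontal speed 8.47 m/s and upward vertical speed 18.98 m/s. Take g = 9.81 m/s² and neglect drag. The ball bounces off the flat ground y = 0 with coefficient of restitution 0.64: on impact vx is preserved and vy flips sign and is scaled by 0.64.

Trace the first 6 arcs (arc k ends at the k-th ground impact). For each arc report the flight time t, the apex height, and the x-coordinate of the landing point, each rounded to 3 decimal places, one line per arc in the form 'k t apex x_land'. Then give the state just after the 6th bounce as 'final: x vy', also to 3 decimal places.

1 4.658 36.381 39.455
2 3.486 14.902 68.981
3 2.231 6.104 87.878
4 1.428 2.500 99.972
5 0.914 1.024 107.712
6 0.585 0.419 112.666
final: 112.666 1.836

Arc 1: start y=18.020, vy=18.980 → t=4.658, apex=36.381, x_land=39.455, impact vy=-26.717
  bounce: vy ← 0.64·26.717 = 17.099
Arc 2: start y=0.000, vy=17.099 → t=3.486, apex=14.902, x_land=68.981, impact vy=-17.099
  bounce: vy ← 0.64·17.099 = 10.943
Arc 3: start y=0.000, vy=10.943 → t=2.231, apex=6.104, x_land=87.878, impact vy=-10.943
  bounce: vy ← 0.64·10.943 = 7.004
Arc 4: start y=0.000, vy=7.004 → t=1.428, apex=2.500, x_land=99.972, impact vy=-7.004
  bounce: vy ← 0.64·7.004 = 4.482
Arc 5: start y=0.000, vy=4.482 → t=0.914, apex=1.024, x_land=107.712, impact vy=-4.482
  bounce: vy ← 0.64·4.482 = 2.869
Arc 6: start y=0.000, vy=2.869 → t=0.585, apex=0.419, x_land=112.666, impact vy=-2.869
  bounce: vy ← 0.64·2.869 = 1.836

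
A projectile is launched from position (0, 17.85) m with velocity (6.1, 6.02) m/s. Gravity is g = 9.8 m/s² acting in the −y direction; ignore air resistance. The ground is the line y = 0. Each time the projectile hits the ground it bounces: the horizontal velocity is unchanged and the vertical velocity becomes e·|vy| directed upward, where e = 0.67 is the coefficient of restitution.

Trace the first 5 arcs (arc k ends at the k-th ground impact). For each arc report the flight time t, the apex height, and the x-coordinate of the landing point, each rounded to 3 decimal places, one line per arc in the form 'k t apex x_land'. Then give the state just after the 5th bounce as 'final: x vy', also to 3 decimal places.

Arc 1: start y=17.850, vy=6.020 → t=2.619, apex=19.699, x_land=15.978, impact vy=-19.649
  bounce: vy ← 0.67·19.649 = 13.165
Arc 2: start y=0.000, vy=13.165 → t=2.687, apex=8.843, x_land=32.367, impact vy=-13.165
  bounce: vy ← 0.67·13.165 = 8.821
Arc 3: start y=0.000, vy=8.821 → t=1.800, apex=3.970, x_land=43.348, impact vy=-8.821
  bounce: vy ← 0.67·8.821 = 5.910
Arc 4: start y=0.000, vy=5.910 → t=1.206, apex=1.782, x_land=50.705, impact vy=-5.910
  bounce: vy ← 0.67·5.910 = 3.960
Arc 5: start y=0.000, vy=3.960 → t=0.808, apex=0.800, x_land=55.634, impact vy=-3.960
  bounce: vy ← 0.67·3.960 = 2.653

1 2.619 19.699 15.978
2 2.687 8.843 32.367
3 1.800 3.970 43.348
4 1.206 1.782 50.705
5 0.808 0.800 55.634
final: 55.634 2.653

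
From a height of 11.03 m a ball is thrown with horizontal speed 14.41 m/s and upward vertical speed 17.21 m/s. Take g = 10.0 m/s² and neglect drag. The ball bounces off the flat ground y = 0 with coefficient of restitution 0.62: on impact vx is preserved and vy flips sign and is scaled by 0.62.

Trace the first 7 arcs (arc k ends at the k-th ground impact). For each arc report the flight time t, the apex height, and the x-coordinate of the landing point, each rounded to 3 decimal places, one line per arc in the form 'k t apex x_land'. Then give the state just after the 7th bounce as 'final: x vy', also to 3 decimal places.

1 3.994 25.839 57.558
2 2.819 9.933 98.178
3 1.748 3.818 123.362
4 1.084 1.468 138.976
5 0.672 0.564 148.657
6 0.417 0.217 154.660
7 0.258 0.083 158.381
final: 158.381 0.801

Arc 1: start y=11.030, vy=17.210 → t=3.994, apex=25.839, x_land=57.558, impact vy=-22.733
  bounce: vy ← 0.62·22.733 = 14.094
Arc 2: start y=0.000, vy=14.094 → t=2.819, apex=9.933, x_land=98.178, impact vy=-14.094
  bounce: vy ← 0.62·14.094 = 8.739
Arc 3: start y=0.000, vy=8.739 → t=1.748, apex=3.818, x_land=123.362, impact vy=-8.739
  bounce: vy ← 0.62·8.739 = 5.418
Arc 4: start y=0.000, vy=5.418 → t=1.084, apex=1.468, x_land=138.976, impact vy=-5.418
  bounce: vy ← 0.62·5.418 = 3.359
Arc 5: start y=0.000, vy=3.359 → t=0.672, apex=0.564, x_land=148.657, impact vy=-3.359
  bounce: vy ← 0.62·3.359 = 2.083
Arc 6: start y=0.000, vy=2.083 → t=0.417, apex=0.217, x_land=154.660, impact vy=-2.083
  bounce: vy ← 0.62·2.083 = 1.291
Arc 7: start y=0.000, vy=1.291 → t=0.258, apex=0.083, x_land=158.381, impact vy=-1.291
  bounce: vy ← 0.62·1.291 = 0.801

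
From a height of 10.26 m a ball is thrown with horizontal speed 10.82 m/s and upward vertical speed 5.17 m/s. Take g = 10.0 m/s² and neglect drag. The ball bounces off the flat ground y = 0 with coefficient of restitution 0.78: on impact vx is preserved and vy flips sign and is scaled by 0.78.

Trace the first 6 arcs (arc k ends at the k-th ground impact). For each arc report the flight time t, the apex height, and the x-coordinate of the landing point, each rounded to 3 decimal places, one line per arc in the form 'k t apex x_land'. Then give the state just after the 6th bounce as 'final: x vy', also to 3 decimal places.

1 2.040 11.596 22.072
2 2.376 7.055 47.778
3 1.853 4.292 67.828
4 1.445 2.612 83.467
5 1.127 1.589 95.666
6 0.879 0.967 105.181
final: 105.181 3.430

Arc 1: start y=10.260, vy=5.170 → t=2.040, apex=11.596, x_land=22.072, impact vy=-15.229
  bounce: vy ← 0.78·15.229 = 11.879
Arc 2: start y=0.000, vy=11.879 → t=2.376, apex=7.055, x_land=47.778, impact vy=-11.879
  bounce: vy ← 0.78·11.879 = 9.265
Arc 3: start y=0.000, vy=9.265 → t=1.853, apex=4.292, x_land=67.828, impact vy=-9.265
  bounce: vy ← 0.78·9.265 = 7.227
Arc 4: start y=0.000, vy=7.227 → t=1.445, apex=2.612, x_land=83.467, impact vy=-7.227
  bounce: vy ← 0.78·7.227 = 5.637
Arc 5: start y=0.000, vy=5.637 → t=1.127, apex=1.589, x_land=95.666, impact vy=-5.637
  bounce: vy ← 0.78·5.637 = 4.397
Arc 6: start y=0.000, vy=4.397 → t=0.879, apex=0.967, x_land=105.181, impact vy=-4.397
  bounce: vy ← 0.78·4.397 = 3.430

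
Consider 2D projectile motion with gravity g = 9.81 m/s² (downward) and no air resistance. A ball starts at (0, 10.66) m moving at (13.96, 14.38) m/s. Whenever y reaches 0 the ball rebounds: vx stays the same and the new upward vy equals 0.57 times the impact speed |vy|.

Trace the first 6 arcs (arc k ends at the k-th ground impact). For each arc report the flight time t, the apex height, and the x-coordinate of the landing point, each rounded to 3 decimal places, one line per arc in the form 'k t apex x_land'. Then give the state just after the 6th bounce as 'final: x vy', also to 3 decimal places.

1 3.545 21.199 49.485
2 2.370 6.888 82.571
3 1.351 2.238 101.429
4 0.770 0.727 112.178
5 0.439 0.236 118.306
6 0.250 0.077 121.798
final: 121.798 0.699

Arc 1: start y=10.660, vy=14.380 → t=3.545, apex=21.199, x_land=49.485, impact vy=-20.394
  bounce: vy ← 0.57·20.394 = 11.625
Arc 2: start y=0.000, vy=11.625 → t=2.370, apex=6.888, x_land=82.571, impact vy=-11.625
  bounce: vy ← 0.57·11.625 = 6.626
Arc 3: start y=0.000, vy=6.626 → t=1.351, apex=2.238, x_land=101.429, impact vy=-6.626
  bounce: vy ← 0.57·6.626 = 3.777
Arc 4: start y=0.000, vy=3.777 → t=0.770, apex=0.727, x_land=112.178, impact vy=-3.777
  bounce: vy ← 0.57·3.777 = 2.153
Arc 5: start y=0.000, vy=2.153 → t=0.439, apex=0.236, x_land=118.306, impact vy=-2.153
  bounce: vy ← 0.57·2.153 = 1.227
Arc 6: start y=0.000, vy=1.227 → t=0.250, apex=0.077, x_land=121.798, impact vy=-1.227
  bounce: vy ← 0.57·1.227 = 0.699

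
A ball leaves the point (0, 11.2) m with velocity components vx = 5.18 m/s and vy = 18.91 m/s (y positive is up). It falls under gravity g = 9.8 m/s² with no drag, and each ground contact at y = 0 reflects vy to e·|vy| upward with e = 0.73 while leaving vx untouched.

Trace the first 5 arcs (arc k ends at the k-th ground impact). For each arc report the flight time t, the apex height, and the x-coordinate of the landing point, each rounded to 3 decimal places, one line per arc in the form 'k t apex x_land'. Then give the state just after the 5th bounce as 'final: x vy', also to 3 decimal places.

Arc 1: start y=11.200, vy=18.910 → t=4.381, apex=29.444, x_land=22.693, impact vy=-24.023
  bounce: vy ← 0.73·24.023 = 17.537
Arc 2: start y=0.000, vy=17.537 → t=3.579, apex=15.691, x_land=41.232, impact vy=-17.537
  bounce: vy ← 0.73·17.537 = 12.802
Arc 3: start y=0.000, vy=12.802 → t=2.613, apex=8.362, x_land=54.766, impact vy=-12.802
  bounce: vy ← 0.73·12.802 = 9.345
Arc 4: start y=0.000, vy=9.345 → t=1.907, apex=4.456, x_land=64.645, impact vy=-9.345
  bounce: vy ← 0.73·9.345 = 6.822
Arc 5: start y=0.000, vy=6.822 → t=1.392, apex=2.375, x_land=71.857, impact vy=-6.822
  bounce: vy ← 0.73·6.822 = 4.980

1 4.381 29.444 22.693
2 3.579 15.691 41.232
3 2.613 8.362 54.766
4 1.907 4.456 64.645
5 1.392 2.375 71.857
final: 71.857 4.980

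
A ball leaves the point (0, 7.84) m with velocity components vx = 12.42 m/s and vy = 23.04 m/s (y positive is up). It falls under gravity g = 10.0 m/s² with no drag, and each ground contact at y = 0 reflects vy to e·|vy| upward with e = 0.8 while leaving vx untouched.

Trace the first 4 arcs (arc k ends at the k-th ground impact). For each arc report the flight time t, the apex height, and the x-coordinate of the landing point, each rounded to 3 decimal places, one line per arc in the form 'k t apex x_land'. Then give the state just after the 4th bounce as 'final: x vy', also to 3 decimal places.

1 4.926 34.382 61.185
2 4.196 22.005 113.295
3 3.357 14.083 154.983
4 2.685 9.013 188.333
final: 188.333 10.741

Arc 1: start y=7.840, vy=23.040 → t=4.926, apex=34.382, x_land=61.185, impact vy=-26.223
  bounce: vy ← 0.8·26.223 = 20.978
Arc 2: start y=0.000, vy=20.978 → t=4.196, apex=22.005, x_land=113.295, impact vy=-20.978
  bounce: vy ← 0.8·20.978 = 16.783
Arc 3: start y=0.000, vy=16.783 → t=3.357, apex=14.083, x_land=154.983, impact vy=-16.783
  bounce: vy ← 0.8·16.783 = 13.426
Arc 4: start y=0.000, vy=13.426 → t=2.685, apex=9.013, x_land=188.333, impact vy=-13.426
  bounce: vy ← 0.8·13.426 = 10.741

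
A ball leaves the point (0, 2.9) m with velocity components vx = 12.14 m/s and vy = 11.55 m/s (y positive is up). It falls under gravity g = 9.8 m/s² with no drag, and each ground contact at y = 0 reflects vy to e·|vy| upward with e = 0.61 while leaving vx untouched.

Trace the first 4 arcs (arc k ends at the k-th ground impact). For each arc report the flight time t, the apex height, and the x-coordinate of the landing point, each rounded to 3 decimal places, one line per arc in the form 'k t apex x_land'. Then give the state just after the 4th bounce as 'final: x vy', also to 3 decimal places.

Arc 1: start y=2.900, vy=11.550 → t=2.586, apex=9.706, x_land=31.394, impact vy=-13.793
  bounce: vy ← 0.61·13.793 = 8.414
Arc 2: start y=0.000, vy=8.414 → t=1.717, apex=3.612, x_land=52.239, impact vy=-8.414
  bounce: vy ← 0.61·8.414 = 5.132
Arc 3: start y=0.000, vy=5.132 → t=1.047, apex=1.344, x_land=64.955, impact vy=-5.132
  bounce: vy ← 0.61·5.132 = 3.131
Arc 4: start y=0.000, vy=3.131 → t=0.639, apex=0.500, x_land=72.711, impact vy=-3.131
  bounce: vy ← 0.61·3.131 = 1.910

1 2.586 9.706 31.394
2 1.717 3.612 52.239
3 1.047 1.344 64.955
4 0.639 0.500 72.711
final: 72.711 1.910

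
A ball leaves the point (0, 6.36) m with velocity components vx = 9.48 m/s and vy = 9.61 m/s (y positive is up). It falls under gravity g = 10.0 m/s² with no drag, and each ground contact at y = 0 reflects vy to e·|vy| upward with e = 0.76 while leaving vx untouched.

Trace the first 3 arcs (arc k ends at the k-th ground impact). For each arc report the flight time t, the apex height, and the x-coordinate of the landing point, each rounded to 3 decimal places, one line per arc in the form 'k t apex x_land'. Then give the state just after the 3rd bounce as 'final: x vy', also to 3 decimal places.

Arc 1: start y=6.360, vy=9.610 → t=2.443, apex=10.978, x_land=23.157, impact vy=-14.817
  bounce: vy ← 0.76·14.817 = 11.261
Arc 2: start y=0.000, vy=11.261 → t=2.252, apex=6.341, x_land=44.508, impact vy=-11.261
  bounce: vy ← 0.76·11.261 = 8.558
Arc 3: start y=0.000, vy=8.558 → t=1.712, apex=3.662, x_land=60.735, impact vy=-8.558
  bounce: vy ← 0.76·8.558 = 6.504

1 2.443 10.978 23.157
2 2.252 6.341 44.508
3 1.712 3.662 60.735
final: 60.735 6.504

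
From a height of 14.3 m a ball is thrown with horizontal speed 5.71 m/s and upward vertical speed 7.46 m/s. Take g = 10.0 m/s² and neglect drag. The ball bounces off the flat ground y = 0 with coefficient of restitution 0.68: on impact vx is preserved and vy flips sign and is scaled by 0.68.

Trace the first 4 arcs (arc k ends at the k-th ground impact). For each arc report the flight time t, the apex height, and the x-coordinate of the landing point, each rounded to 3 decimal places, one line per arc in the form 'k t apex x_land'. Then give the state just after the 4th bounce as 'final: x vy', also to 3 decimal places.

1 2.594 17.083 14.814
2 2.514 7.899 29.168
3 1.709 3.652 38.928
4 1.162 1.689 45.565
final: 45.565 3.952

Arc 1: start y=14.300, vy=7.460 → t=2.594, apex=17.083, x_land=14.814, impact vy=-18.484
  bounce: vy ← 0.68·18.484 = 12.569
Arc 2: start y=0.000, vy=12.569 → t=2.514, apex=7.899, x_land=29.168, impact vy=-12.569
  bounce: vy ← 0.68·12.569 = 8.547
Arc 3: start y=0.000, vy=8.547 → t=1.709, apex=3.652, x_land=38.928, impact vy=-8.547
  bounce: vy ← 0.68·8.547 = 5.812
Arc 4: start y=0.000, vy=5.812 → t=1.162, apex=1.689, x_land=45.565, impact vy=-5.812
  bounce: vy ← 0.68·5.812 = 3.952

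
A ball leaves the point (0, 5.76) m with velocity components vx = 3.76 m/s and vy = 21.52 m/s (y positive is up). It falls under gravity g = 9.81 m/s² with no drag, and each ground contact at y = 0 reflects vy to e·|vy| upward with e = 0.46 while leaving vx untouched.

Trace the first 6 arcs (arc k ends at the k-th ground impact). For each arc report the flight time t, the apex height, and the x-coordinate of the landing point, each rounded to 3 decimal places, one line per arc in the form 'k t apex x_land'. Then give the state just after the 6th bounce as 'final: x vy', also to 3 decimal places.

1 4.640 29.364 17.448
2 2.251 6.213 25.912
3 1.035 1.315 29.805
4 0.476 0.278 31.596
5 0.219 0.059 32.420
6 0.101 0.012 32.799
final: 32.799 0.227

Arc 1: start y=5.760, vy=21.520 → t=4.640, apex=29.364, x_land=17.448, impact vy=-24.003
  bounce: vy ← 0.46·24.003 = 11.041
Arc 2: start y=0.000, vy=11.041 → t=2.251, apex=6.213, x_land=25.912, impact vy=-11.041
  bounce: vy ← 0.46·11.041 = 5.079
Arc 3: start y=0.000, vy=5.079 → t=1.035, apex=1.315, x_land=29.805, impact vy=-5.079
  bounce: vy ← 0.46·5.079 = 2.336
Arc 4: start y=0.000, vy=2.336 → t=0.476, apex=0.278, x_land=31.596, impact vy=-2.336
  bounce: vy ← 0.46·2.336 = 1.075
Arc 5: start y=0.000, vy=1.075 → t=0.219, apex=0.059, x_land=32.420, impact vy=-1.075
  bounce: vy ← 0.46·1.075 = 0.494
Arc 6: start y=0.000, vy=0.494 → t=0.101, apex=0.012, x_land=32.799, impact vy=-0.494
  bounce: vy ← 0.46·0.494 = 0.227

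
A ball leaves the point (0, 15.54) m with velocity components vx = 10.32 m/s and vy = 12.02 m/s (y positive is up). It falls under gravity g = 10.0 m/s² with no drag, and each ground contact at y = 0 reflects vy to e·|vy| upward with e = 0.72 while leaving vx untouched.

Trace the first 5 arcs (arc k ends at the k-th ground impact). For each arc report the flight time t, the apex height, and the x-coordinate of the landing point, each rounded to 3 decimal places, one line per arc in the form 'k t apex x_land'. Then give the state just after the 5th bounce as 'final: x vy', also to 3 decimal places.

Arc 1: start y=15.540, vy=12.020 → t=3.336, apex=22.764, x_land=34.425, impact vy=-21.337
  bounce: vy ← 0.72·21.337 = 15.363
Arc 2: start y=0.000, vy=15.363 → t=3.073, apex=11.801, x_land=66.134, impact vy=-15.363
  bounce: vy ← 0.72·15.363 = 11.061
Arc 3: start y=0.000, vy=11.061 → t=2.212, apex=6.118, x_land=88.964, impact vy=-11.061
  bounce: vy ← 0.72·11.061 = 7.964
Arc 4: start y=0.000, vy=7.964 → t=1.593, apex=3.171, x_land=105.402, impact vy=-7.964
  bounce: vy ← 0.72·7.964 = 5.734
Arc 5: start y=0.000, vy=5.734 → t=1.147, apex=1.644, x_land=117.237, impact vy=-5.734
  bounce: vy ← 0.72·5.734 = 4.129

1 3.336 22.764 34.425
2 3.073 11.801 66.134
3 2.212 6.118 88.964
4 1.593 3.171 105.402
5 1.147 1.644 117.237
final: 117.237 4.129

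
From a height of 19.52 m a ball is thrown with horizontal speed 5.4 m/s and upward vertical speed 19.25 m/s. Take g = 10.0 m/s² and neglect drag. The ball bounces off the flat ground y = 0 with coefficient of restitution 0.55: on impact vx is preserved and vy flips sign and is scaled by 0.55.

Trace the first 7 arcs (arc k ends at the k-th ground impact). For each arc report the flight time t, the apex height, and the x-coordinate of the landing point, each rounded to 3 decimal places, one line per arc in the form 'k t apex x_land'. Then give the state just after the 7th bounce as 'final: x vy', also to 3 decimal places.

Arc 1: start y=19.520, vy=19.250 → t=4.684, apex=38.048, x_land=25.291, impact vy=-27.586
  bounce: vy ← 0.55·27.586 = 15.172
Arc 2: start y=0.000, vy=15.172 → t=3.034, apex=11.510, x_land=41.677, impact vy=-15.172
  bounce: vy ← 0.55·15.172 = 8.345
Arc 3: start y=0.000, vy=8.345 → t=1.669, apex=3.482, x_land=50.689, impact vy=-8.345
  bounce: vy ← 0.55·8.345 = 4.590
Arc 4: start y=0.000, vy=4.590 → t=0.918, apex=1.053, x_land=55.646, impact vy=-4.590
  bounce: vy ← 0.55·4.590 = 2.524
Arc 5: start y=0.000, vy=2.524 → t=0.505, apex=0.319, x_land=58.372, impact vy=-2.524
  bounce: vy ← 0.55·2.524 = 1.388
Arc 6: start y=0.000, vy=1.388 → t=0.278, apex=0.096, x_land=59.872, impact vy=-1.388
  bounce: vy ← 0.55·1.388 = 0.764
Arc 7: start y=0.000, vy=0.764 → t=0.153, apex=0.029, x_land=60.696, impact vy=-0.764
  bounce: vy ← 0.55·0.764 = 0.420

1 4.684 38.048 25.291
2 3.034 11.510 41.677
3 1.669 3.482 50.689
4 0.918 1.053 55.646
5 0.505 0.319 58.372
6 0.278 0.096 59.872
7 0.153 0.029 60.696
final: 60.696 0.420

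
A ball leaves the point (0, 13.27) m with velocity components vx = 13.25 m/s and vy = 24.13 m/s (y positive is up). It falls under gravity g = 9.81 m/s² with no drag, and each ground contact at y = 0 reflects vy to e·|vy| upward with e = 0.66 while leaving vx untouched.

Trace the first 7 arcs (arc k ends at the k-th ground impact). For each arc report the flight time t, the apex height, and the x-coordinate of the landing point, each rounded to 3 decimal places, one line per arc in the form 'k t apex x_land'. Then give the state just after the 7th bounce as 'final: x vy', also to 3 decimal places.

Arc 1: start y=13.270, vy=24.130 → t=5.419, apex=42.947, x_land=71.798, impact vy=-29.028
  bounce: vy ← 0.66·29.028 = 19.158
Arc 2: start y=0.000, vy=19.158 → t=3.906, apex=18.708, x_land=123.551, impact vy=-19.158
  bounce: vy ← 0.66·19.158 = 12.645
Arc 3: start y=0.000, vy=12.645 → t=2.578, apex=8.149, x_land=157.708, impact vy=-12.645
  bounce: vy ← 0.66·12.645 = 8.345
Arc 4: start y=0.000, vy=8.345 → t=1.701, apex=3.550, x_land=180.252, impact vy=-8.345
  bounce: vy ← 0.66·8.345 = 5.508
Arc 5: start y=0.000, vy=5.508 → t=1.123, apex=1.546, x_land=195.131, impact vy=-5.508
  bounce: vy ← 0.66·5.508 = 3.635
Arc 6: start y=0.000, vy=3.635 → t=0.741, apex=0.674, x_land=204.951, impact vy=-3.635
  bounce: vy ← 0.66·3.635 = 2.399
Arc 7: start y=0.000, vy=2.399 → t=0.489, apex=0.293, x_land=211.432, impact vy=-2.399
  bounce: vy ← 0.66·2.399 = 1.584

1 5.419 42.947 71.798
2 3.906 18.708 123.551
3 2.578 8.149 157.708
4 1.701 3.550 180.252
5 1.123 1.546 195.131
6 0.741 0.674 204.951
7 0.489 0.293 211.432
final: 211.432 1.584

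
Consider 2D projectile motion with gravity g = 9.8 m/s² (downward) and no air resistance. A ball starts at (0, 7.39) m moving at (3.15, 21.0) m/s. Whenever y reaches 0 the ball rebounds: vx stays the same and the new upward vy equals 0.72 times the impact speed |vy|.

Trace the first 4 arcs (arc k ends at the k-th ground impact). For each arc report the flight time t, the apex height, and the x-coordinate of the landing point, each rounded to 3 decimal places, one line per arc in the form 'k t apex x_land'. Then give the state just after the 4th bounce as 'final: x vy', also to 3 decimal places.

1 4.613 29.890 14.530
2 3.557 15.495 25.733
3 2.561 8.033 33.799
4 1.844 4.164 39.607
final: 39.607 6.505

Arc 1: start y=7.390, vy=21.000 → t=4.613, apex=29.890, x_land=14.530, impact vy=-24.204
  bounce: vy ← 0.72·24.204 = 17.427
Arc 2: start y=0.000, vy=17.427 → t=3.557, apex=15.495, x_land=25.733, impact vy=-17.427
  bounce: vy ← 0.72·17.427 = 12.547
Arc 3: start y=0.000, vy=12.547 → t=2.561, apex=8.033, x_land=33.799, impact vy=-12.547
  bounce: vy ← 0.72·12.547 = 9.034
Arc 4: start y=0.000, vy=9.034 → t=1.844, apex=4.164, x_land=39.607, impact vy=-9.034
  bounce: vy ← 0.72·9.034 = 6.505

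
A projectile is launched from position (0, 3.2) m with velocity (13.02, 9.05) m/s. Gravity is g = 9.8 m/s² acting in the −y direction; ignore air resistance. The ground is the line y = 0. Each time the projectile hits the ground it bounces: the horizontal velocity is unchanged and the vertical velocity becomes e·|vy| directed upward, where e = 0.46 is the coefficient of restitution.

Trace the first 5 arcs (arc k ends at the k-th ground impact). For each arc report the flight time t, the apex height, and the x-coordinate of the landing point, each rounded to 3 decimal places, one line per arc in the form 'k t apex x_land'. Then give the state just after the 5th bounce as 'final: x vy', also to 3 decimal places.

1 2.151 7.379 28.001
2 1.129 1.561 42.700
3 0.519 0.330 49.462
4 0.239 0.070 52.572
5 0.110 0.015 54.003
final: 54.003 0.248

Arc 1: start y=3.200, vy=9.050 → t=2.151, apex=7.379, x_land=28.001, impact vy=-12.026
  bounce: vy ← 0.46·12.026 = 5.532
Arc 2: start y=0.000, vy=5.532 → t=1.129, apex=1.561, x_land=42.700, impact vy=-5.532
  bounce: vy ← 0.46·5.532 = 2.545
Arc 3: start y=0.000, vy=2.545 → t=0.519, apex=0.330, x_land=49.462, impact vy=-2.545
  bounce: vy ← 0.46·2.545 = 1.171
Arc 4: start y=0.000, vy=1.171 → t=0.239, apex=0.070, x_land=52.572, impact vy=-1.171
  bounce: vy ← 0.46·1.171 = 0.538
Arc 5: start y=0.000, vy=0.538 → t=0.110, apex=0.015, x_land=54.003, impact vy=-0.538
  bounce: vy ← 0.46·0.538 = 0.248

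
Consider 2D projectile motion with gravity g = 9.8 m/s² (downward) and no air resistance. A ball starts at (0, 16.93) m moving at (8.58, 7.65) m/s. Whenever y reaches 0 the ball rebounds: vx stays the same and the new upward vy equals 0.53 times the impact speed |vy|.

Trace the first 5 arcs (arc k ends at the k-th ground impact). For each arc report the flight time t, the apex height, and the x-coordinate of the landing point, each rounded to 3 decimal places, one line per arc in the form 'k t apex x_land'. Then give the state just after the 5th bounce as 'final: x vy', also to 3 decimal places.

1 2.797 19.916 23.995
2 2.137 5.594 42.331
3 1.133 1.571 52.049
4 0.600 0.441 57.199
5 0.318 0.124 59.929
final: 59.929 0.826

Arc 1: start y=16.930, vy=7.650 → t=2.797, apex=19.916, x_land=23.995, impact vy=-19.757
  bounce: vy ← 0.53·19.757 = 10.471
Arc 2: start y=0.000, vy=10.471 → t=2.137, apex=5.594, x_land=42.331, impact vy=-10.471
  bounce: vy ← 0.53·10.471 = 5.550
Arc 3: start y=0.000, vy=5.550 → t=1.133, apex=1.571, x_land=52.049, impact vy=-5.550
  bounce: vy ← 0.53·5.550 = 2.941
Arc 4: start y=0.000, vy=2.941 → t=0.600, apex=0.441, x_land=57.199, impact vy=-2.941
  bounce: vy ← 0.53·2.941 = 1.559
Arc 5: start y=0.000, vy=1.559 → t=0.318, apex=0.124, x_land=59.929, impact vy=-1.559
  bounce: vy ← 0.53·1.559 = 0.826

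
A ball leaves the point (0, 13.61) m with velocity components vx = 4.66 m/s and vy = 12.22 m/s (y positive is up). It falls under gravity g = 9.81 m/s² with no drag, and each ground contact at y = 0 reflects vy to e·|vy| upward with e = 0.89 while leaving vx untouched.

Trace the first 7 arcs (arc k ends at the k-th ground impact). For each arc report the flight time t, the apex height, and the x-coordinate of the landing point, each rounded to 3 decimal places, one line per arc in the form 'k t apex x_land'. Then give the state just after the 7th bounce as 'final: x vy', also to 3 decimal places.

Arc 1: start y=13.610, vy=12.220 → t=3.326, apex=21.221, x_land=15.498, impact vy=-20.405
  bounce: vy ← 0.89·20.405 = 18.160
Arc 2: start y=0.000, vy=18.160 → t=3.702, apex=16.809, x_land=32.751, impact vy=-18.160
  bounce: vy ← 0.89·18.160 = 16.163
Arc 3: start y=0.000, vy=16.163 → t=3.295, apex=13.315, x_land=48.106, impact vy=-16.163
  bounce: vy ← 0.89·16.163 = 14.385
Arc 4: start y=0.000, vy=14.385 → t=2.933, apex=10.546, x_land=61.772, impact vy=-14.385
  bounce: vy ← 0.89·14.385 = 12.802
Arc 5: start y=0.000, vy=12.802 → t=2.610, apex=8.354, x_land=73.935, impact vy=-12.802
  bounce: vy ← 0.89·12.802 = 11.394
Arc 6: start y=0.000, vy=11.394 → t=2.323, apex=6.617, x_land=84.760, impact vy=-11.394
  bounce: vy ← 0.89·11.394 = 10.141
Arc 7: start y=0.000, vy=10.141 → t=2.067, apex=5.241, x_land=94.395, impact vy=-10.141
  bounce: vy ← 0.89·10.141 = 9.025

1 3.326 21.221 15.498
2 3.702 16.809 32.751
3 3.295 13.315 48.106
4 2.933 10.546 61.772
5 2.610 8.354 73.935
6 2.323 6.617 84.760
7 2.067 5.241 94.395
final: 94.395 9.025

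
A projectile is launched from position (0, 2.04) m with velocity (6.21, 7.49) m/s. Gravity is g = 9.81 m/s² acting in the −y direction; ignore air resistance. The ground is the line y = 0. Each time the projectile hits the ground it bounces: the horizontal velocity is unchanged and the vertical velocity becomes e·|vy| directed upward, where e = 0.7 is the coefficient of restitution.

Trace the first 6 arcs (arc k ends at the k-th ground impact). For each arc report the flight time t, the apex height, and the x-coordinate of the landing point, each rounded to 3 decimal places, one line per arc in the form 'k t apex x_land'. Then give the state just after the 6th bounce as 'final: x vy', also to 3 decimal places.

1 1.763 4.899 10.948
2 1.399 2.401 19.637
3 0.979 1.176 25.719
4 0.686 0.576 29.977
5 0.480 0.282 32.957
6 0.336 0.138 35.043
final: 35.043 1.153

Arc 1: start y=2.040, vy=7.490 → t=1.763, apex=4.899, x_land=10.948, impact vy=-9.804
  bounce: vy ← 0.7·9.804 = 6.863
Arc 2: start y=0.000, vy=6.863 → t=1.399, apex=2.401, x_land=19.637, impact vy=-6.863
  bounce: vy ← 0.7·6.863 = 4.804
Arc 3: start y=0.000, vy=4.804 → t=0.979, apex=1.176, x_land=25.719, impact vy=-4.804
  bounce: vy ← 0.7·4.804 = 3.363
Arc 4: start y=0.000, vy=3.363 → t=0.686, apex=0.576, x_land=29.977, impact vy=-3.363
  bounce: vy ← 0.7·3.363 = 2.354
Arc 5: start y=0.000, vy=2.354 → t=0.480, apex=0.282, x_land=32.957, impact vy=-2.354
  bounce: vy ← 0.7·2.354 = 1.648
Arc 6: start y=0.000, vy=1.648 → t=0.336, apex=0.138, x_land=35.043, impact vy=-1.648
  bounce: vy ← 0.7·1.648 = 1.153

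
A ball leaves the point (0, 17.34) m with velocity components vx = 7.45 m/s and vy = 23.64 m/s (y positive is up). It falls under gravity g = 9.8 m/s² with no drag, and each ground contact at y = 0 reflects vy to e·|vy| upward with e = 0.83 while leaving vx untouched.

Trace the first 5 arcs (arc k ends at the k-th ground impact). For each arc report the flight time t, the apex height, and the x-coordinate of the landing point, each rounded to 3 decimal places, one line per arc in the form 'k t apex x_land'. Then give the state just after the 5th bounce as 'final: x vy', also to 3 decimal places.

1 5.471 45.853 40.761
2 5.078 31.588 78.592
3 4.215 21.761 109.992
4 3.498 14.991 136.054
5 2.904 10.327 157.685
final: 157.685 11.809

Arc 1: start y=17.340, vy=23.640 → t=5.471, apex=45.853, x_land=40.761, impact vy=-29.979
  bounce: vy ← 0.83·29.979 = 24.882
Arc 2: start y=0.000, vy=24.882 → t=5.078, apex=31.588, x_land=78.592, impact vy=-24.882
  bounce: vy ← 0.83·24.882 = 20.652
Arc 3: start y=0.000, vy=20.652 → t=4.215, apex=21.761, x_land=109.992, impact vy=-20.652
  bounce: vy ← 0.83·20.652 = 17.141
Arc 4: start y=0.000, vy=17.141 → t=3.498, apex=14.991, x_land=136.054, impact vy=-17.141
  bounce: vy ← 0.83·17.141 = 14.227
Arc 5: start y=0.000, vy=14.227 → t=2.904, apex=10.327, x_land=157.685, impact vy=-14.227
  bounce: vy ← 0.83·14.227 = 11.809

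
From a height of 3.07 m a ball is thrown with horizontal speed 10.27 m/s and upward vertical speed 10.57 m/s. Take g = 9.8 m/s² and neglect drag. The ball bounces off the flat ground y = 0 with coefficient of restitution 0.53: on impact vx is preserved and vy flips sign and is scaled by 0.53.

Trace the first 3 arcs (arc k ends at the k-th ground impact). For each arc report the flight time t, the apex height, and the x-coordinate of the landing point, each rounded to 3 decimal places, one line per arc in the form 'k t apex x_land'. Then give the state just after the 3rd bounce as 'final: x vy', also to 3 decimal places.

1 2.416 8.770 24.817
2 1.418 2.464 39.381
3 0.752 0.692 47.100
final: 47.100 1.952

Arc 1: start y=3.070, vy=10.570 → t=2.416, apex=8.770, x_land=24.817, impact vy=-13.111
  bounce: vy ← 0.53·13.111 = 6.949
Arc 2: start y=0.000, vy=6.949 → t=1.418, apex=2.464, x_land=39.381, impact vy=-6.949
  bounce: vy ← 0.53·6.949 = 3.683
Arc 3: start y=0.000, vy=3.683 → t=0.752, apex=0.692, x_land=47.100, impact vy=-3.683
  bounce: vy ← 0.53·3.683 = 1.952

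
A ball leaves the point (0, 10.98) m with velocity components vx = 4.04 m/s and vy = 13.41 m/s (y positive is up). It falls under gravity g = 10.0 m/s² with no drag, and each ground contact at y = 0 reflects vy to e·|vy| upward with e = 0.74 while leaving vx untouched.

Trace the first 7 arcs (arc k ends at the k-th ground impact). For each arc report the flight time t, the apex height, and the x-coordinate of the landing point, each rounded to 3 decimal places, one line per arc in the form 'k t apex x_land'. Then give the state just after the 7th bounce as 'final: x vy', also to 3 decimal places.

Arc 1: start y=10.980, vy=13.410 → t=3.340, apex=19.971, x_land=13.492, impact vy=-19.986
  bounce: vy ← 0.74·19.986 = 14.789
Arc 2: start y=0.000, vy=14.789 → t=2.958, apex=10.936, x_land=25.442, impact vy=-14.789
  bounce: vy ← 0.74·14.789 = 10.944
Arc 3: start y=0.000, vy=10.944 → t=2.189, apex=5.989, x_land=34.285, impact vy=-10.944
  bounce: vy ← 0.74·10.944 = 8.099
Arc 4: start y=0.000, vy=8.099 → t=1.620, apex=3.279, x_land=40.828, impact vy=-8.099
  bounce: vy ← 0.74·8.099 = 5.993
Arc 5: start y=0.000, vy=5.993 → t=1.199, apex=1.796, x_land=45.671, impact vy=-5.993
  bounce: vy ← 0.74·5.993 = 4.435
Arc 6: start y=0.000, vy=4.435 → t=0.887, apex=0.983, x_land=49.254, impact vy=-4.435
  bounce: vy ← 0.74·4.435 = 3.282
Arc 7: start y=0.000, vy=3.282 → t=0.656, apex=0.539, x_land=51.906, impact vy=-3.282
  bounce: vy ← 0.74·3.282 = 2.429

1 3.340 19.971 13.492
2 2.958 10.936 25.442
3 2.189 5.989 34.285
4 1.620 3.279 40.828
5 1.199 1.796 45.671
6 0.887 0.983 49.254
7 0.656 0.539 51.906
final: 51.906 2.429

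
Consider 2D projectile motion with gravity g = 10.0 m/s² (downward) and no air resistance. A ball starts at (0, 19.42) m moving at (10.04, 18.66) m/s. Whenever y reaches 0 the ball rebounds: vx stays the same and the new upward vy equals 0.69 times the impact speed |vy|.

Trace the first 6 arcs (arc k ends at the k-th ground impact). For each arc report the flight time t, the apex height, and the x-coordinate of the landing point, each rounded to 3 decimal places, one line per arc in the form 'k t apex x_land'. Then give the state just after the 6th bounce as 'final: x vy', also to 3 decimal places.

1 4.580 36.830 45.983
2 3.745 17.535 83.587
3 2.584 8.348 109.533
4 1.783 3.975 127.436
5 1.230 1.892 139.789
6 0.849 0.901 148.313
final: 148.313 2.929

Arc 1: start y=19.420, vy=18.660 → t=4.580, apex=36.830, x_land=45.983, impact vy=-27.140
  bounce: vy ← 0.69·27.140 = 18.727
Arc 2: start y=0.000, vy=18.727 → t=3.745, apex=17.535, x_land=83.587, impact vy=-18.727
  bounce: vy ← 0.69·18.727 = 12.921
Arc 3: start y=0.000, vy=12.921 → t=2.584, apex=8.348, x_land=109.533, impact vy=-12.921
  bounce: vy ← 0.69·12.921 = 8.916
Arc 4: start y=0.000, vy=8.916 → t=1.783, apex=3.975, x_land=127.436, impact vy=-8.916
  bounce: vy ← 0.69·8.916 = 6.152
Arc 5: start y=0.000, vy=6.152 → t=1.230, apex=1.892, x_land=139.789, impact vy=-6.152
  bounce: vy ← 0.69·6.152 = 4.245
Arc 6: start y=0.000, vy=4.245 → t=0.849, apex=0.901, x_land=148.313, impact vy=-4.245
  bounce: vy ← 0.69·4.245 = 2.929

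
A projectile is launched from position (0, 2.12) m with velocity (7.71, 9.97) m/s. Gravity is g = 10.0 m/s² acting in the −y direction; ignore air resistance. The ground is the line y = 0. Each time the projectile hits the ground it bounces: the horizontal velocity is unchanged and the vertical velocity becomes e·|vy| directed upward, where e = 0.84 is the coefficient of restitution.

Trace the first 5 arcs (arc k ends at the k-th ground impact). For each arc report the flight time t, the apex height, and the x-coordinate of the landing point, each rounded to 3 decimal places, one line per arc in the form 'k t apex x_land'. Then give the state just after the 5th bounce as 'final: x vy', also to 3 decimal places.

1 2.188 7.090 16.868
2 2.001 5.003 32.292
3 1.680 3.530 45.249
4 1.412 2.491 56.132
5 1.186 1.757 65.274
final: 65.274 4.980

Arc 1: start y=2.120, vy=9.970 → t=2.188, apex=7.090, x_land=16.868, impact vy=-11.908
  bounce: vy ← 0.84·11.908 = 10.003
Arc 2: start y=0.000, vy=10.003 → t=2.001, apex=5.003, x_land=32.292, impact vy=-10.003
  bounce: vy ← 0.84·10.003 = 8.402
Arc 3: start y=0.000, vy=8.402 → t=1.680, apex=3.530, x_land=45.249, impact vy=-8.402
  bounce: vy ← 0.84·8.402 = 7.058
Arc 4: start y=0.000, vy=7.058 → t=1.412, apex=2.491, x_land=56.132, impact vy=-7.058
  bounce: vy ← 0.84·7.058 = 5.929
Arc 5: start y=0.000, vy=5.929 → t=1.186, apex=1.757, x_land=65.274, impact vy=-5.929
  bounce: vy ← 0.84·5.929 = 4.980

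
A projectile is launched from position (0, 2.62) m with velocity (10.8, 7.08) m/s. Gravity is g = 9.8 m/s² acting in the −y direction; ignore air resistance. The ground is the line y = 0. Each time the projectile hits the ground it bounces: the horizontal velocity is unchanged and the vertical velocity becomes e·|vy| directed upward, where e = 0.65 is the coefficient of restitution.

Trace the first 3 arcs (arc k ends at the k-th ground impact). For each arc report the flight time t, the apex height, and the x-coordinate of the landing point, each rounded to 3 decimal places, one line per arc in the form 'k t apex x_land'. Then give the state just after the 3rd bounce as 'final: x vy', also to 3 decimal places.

1 1.750 5.177 18.904
2 1.336 2.187 33.336
3 0.869 0.924 42.717
final: 42.717 2.766

Arc 1: start y=2.620, vy=7.080 → t=1.750, apex=5.177, x_land=18.904, impact vy=-10.074
  bounce: vy ← 0.65·10.074 = 6.548
Arc 2: start y=0.000, vy=6.548 → t=1.336, apex=2.187, x_land=33.336, impact vy=-6.548
  bounce: vy ← 0.65·6.548 = 4.256
Arc 3: start y=0.000, vy=4.256 → t=0.869, apex=0.924, x_land=42.717, impact vy=-4.256
  bounce: vy ← 0.65·4.256 = 2.766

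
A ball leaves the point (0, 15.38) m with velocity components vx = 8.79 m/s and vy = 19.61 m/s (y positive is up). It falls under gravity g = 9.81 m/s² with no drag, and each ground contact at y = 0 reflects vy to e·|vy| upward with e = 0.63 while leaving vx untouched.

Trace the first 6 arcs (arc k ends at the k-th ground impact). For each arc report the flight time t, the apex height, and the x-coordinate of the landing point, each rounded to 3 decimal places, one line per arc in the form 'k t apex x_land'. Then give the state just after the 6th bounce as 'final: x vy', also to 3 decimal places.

1 4.669 34.980 41.045
2 3.365 13.884 70.621
3 2.120 5.510 89.255
4 1.335 2.187 100.994
5 0.841 0.868 108.389
6 0.530 0.345 113.048
final: 113.048 1.638

Arc 1: start y=15.380, vy=19.610 → t=4.669, apex=34.980, x_land=41.045, impact vy=-26.197
  bounce: vy ← 0.63·26.197 = 16.504
Arc 2: start y=0.000, vy=16.504 → t=3.365, apex=13.884, x_land=70.621, impact vy=-16.504
  bounce: vy ← 0.63·16.504 = 10.398
Arc 3: start y=0.000, vy=10.398 → t=2.120, apex=5.510, x_land=89.255, impact vy=-10.398
  bounce: vy ← 0.63·10.398 = 6.551
Arc 4: start y=0.000, vy=6.551 → t=1.335, apex=2.187, x_land=100.994, impact vy=-6.551
  bounce: vy ← 0.63·6.551 = 4.127
Arc 5: start y=0.000, vy=4.127 → t=0.841, apex=0.868, x_land=108.389, impact vy=-4.127
  bounce: vy ← 0.63·4.127 = 2.600
Arc 6: start y=0.000, vy=2.600 → t=0.530, apex=0.345, x_land=113.048, impact vy=-2.600
  bounce: vy ← 0.63·2.600 = 1.638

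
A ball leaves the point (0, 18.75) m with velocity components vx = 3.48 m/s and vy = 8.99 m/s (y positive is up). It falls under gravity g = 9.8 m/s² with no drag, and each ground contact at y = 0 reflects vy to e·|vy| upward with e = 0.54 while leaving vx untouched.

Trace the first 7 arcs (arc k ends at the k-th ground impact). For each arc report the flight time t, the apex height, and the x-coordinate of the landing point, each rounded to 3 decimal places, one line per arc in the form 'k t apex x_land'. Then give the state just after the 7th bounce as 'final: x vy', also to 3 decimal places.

1 3.078 22.873 10.711
2 2.333 6.670 18.831
3 1.260 1.945 23.216
4 0.680 0.567 25.584
5 0.367 0.165 26.863
6 0.198 0.048 27.553
7 0.107 0.014 27.926
final: 27.926 0.283

Arc 1: start y=18.750, vy=8.990 → t=3.078, apex=22.873, x_land=10.711, impact vy=-21.174
  bounce: vy ← 0.54·21.174 = 11.434
Arc 2: start y=0.000, vy=11.434 → t=2.333, apex=6.670, x_land=18.831, impact vy=-11.434
  bounce: vy ← 0.54·11.434 = 6.174
Arc 3: start y=0.000, vy=6.174 → t=1.260, apex=1.945, x_land=23.216, impact vy=-6.174
  bounce: vy ← 0.54·6.174 = 3.334
Arc 4: start y=0.000, vy=3.334 → t=0.680, apex=0.567, x_land=25.584, impact vy=-3.334
  bounce: vy ← 0.54·3.334 = 1.800
Arc 5: start y=0.000, vy=1.800 → t=0.367, apex=0.165, x_land=26.863, impact vy=-1.800
  bounce: vy ← 0.54·1.800 = 0.972
Arc 6: start y=0.000, vy=0.972 → t=0.198, apex=0.048, x_land=27.553, impact vy=-0.972
  bounce: vy ← 0.54·0.972 = 0.525
Arc 7: start y=0.000, vy=0.525 → t=0.107, apex=0.014, x_land=27.926, impact vy=-0.525
  bounce: vy ← 0.54·0.525 = 0.283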